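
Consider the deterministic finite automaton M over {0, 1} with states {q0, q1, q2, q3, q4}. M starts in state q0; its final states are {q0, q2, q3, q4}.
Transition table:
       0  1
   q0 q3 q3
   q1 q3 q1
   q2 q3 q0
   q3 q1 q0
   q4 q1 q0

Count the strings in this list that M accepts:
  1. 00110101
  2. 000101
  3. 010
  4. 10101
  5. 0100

4

00110101: accepted
000101: accepted
010: accepted
10101: accepted
0100: rejected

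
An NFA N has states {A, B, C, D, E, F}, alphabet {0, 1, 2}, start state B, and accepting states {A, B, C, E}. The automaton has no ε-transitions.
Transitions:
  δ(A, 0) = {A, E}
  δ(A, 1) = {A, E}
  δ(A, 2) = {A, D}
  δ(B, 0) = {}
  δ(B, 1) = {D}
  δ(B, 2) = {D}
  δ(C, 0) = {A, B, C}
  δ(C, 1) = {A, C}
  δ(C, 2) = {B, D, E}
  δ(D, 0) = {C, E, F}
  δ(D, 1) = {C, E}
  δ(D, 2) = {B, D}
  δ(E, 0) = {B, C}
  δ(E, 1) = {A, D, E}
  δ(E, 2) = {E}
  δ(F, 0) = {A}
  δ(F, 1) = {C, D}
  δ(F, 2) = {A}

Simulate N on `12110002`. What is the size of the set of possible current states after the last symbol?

4

Start: {B}
read 1: {D}
read 2: {B, D}
read 1: {C, D, E}
read 1: {A, C, D, E}
read 0: {A, B, C, E, F}
read 0: {A, B, C, E}
read 0: {A, B, C, E}
read 2: {A, B, D, E}
Final reachable set {A, B, D, E} has 4 states.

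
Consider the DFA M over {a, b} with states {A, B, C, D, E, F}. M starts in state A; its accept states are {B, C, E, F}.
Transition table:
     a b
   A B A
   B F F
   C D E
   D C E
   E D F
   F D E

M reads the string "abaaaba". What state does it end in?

A --a--> B
B --b--> F
F --a--> D
D --a--> C
C --a--> D
D --b--> E
E --a--> D

D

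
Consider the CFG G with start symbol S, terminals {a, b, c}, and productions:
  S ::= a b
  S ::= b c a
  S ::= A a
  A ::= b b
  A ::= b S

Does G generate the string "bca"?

yes

S ⇒ bca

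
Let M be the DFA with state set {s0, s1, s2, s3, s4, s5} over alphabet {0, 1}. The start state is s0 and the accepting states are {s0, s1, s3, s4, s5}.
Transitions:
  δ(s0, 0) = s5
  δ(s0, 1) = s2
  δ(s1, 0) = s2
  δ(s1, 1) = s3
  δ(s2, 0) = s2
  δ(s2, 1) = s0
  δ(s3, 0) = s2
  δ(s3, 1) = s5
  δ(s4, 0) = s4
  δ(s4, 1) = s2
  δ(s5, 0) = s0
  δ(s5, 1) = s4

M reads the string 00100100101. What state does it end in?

s0

s0 --0--> s5
s5 --0--> s0
s0 --1--> s2
s2 --0--> s2
s2 --0--> s2
s2 --1--> s0
s0 --0--> s5
s5 --0--> s0
s0 --1--> s2
s2 --0--> s2
s2 --1--> s0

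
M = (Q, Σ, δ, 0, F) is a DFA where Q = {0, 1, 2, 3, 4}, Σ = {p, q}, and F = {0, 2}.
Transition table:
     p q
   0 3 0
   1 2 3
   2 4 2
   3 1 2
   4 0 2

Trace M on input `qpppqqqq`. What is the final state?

0 --q--> 0
0 --p--> 3
3 --p--> 1
1 --p--> 2
2 --q--> 2
2 --q--> 2
2 --q--> 2
2 --q--> 2

2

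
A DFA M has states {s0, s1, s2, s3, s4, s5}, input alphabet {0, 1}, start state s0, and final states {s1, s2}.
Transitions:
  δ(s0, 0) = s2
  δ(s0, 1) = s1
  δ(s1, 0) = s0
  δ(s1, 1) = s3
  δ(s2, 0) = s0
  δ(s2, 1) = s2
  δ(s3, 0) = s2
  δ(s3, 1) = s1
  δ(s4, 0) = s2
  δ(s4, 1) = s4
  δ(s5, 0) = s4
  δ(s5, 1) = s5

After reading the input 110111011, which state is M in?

s0 --1--> s1
s1 --1--> s3
s3 --0--> s2
s2 --1--> s2
s2 --1--> s2
s2 --1--> s2
s2 --0--> s0
s0 --1--> s1
s1 --1--> s3

s3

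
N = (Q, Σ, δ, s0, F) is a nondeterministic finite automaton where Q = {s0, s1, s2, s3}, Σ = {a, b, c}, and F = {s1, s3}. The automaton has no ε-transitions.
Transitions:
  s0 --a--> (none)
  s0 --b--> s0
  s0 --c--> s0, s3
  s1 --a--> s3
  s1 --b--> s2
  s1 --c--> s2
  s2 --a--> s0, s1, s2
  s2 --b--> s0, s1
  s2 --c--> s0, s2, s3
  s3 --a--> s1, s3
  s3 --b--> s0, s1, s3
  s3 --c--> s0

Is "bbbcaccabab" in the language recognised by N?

Start: {s0}
read b: {s0}
read b: {s0}
read b: {s0}
read c: {s0, s3}
read a: {s1, s3}
read c: {s0, s2}
read c: {s0, s2, s3}
read a: {s0, s1, s2, s3}
read b: {s0, s1, s2, s3}
read a: {s0, s1, s2, s3}
read b: {s0, s1, s2, s3}
Reachable ∩ accepting = {s1, s3} — nonempty.

accepted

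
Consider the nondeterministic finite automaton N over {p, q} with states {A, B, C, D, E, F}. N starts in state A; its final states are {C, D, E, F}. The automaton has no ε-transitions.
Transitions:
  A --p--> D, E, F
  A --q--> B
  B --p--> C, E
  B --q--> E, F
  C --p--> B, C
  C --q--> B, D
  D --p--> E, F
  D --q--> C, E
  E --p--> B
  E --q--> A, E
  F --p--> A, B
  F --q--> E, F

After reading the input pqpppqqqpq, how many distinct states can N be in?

Start: {A}
read p: {D, E, F}
read q: {A, C, E, F}
read p: {A, B, C, D, E, F}
read p: {A, B, C, D, E, F}
read p: {A, B, C, D, E, F}
read q: {A, B, C, D, E, F}
read q: {A, B, C, D, E, F}
read q: {A, B, C, D, E, F}
read p: {A, B, C, D, E, F}
read q: {A, B, C, D, E, F}
Final reachable set {A, B, C, D, E, F} has 6 states.

6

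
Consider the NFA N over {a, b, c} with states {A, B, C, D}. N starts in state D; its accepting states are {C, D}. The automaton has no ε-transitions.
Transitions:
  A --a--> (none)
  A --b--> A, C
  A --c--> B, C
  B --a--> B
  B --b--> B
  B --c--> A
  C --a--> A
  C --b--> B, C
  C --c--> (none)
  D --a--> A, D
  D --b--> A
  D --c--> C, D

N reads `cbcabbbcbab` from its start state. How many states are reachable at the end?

3

Start: {D}
read c: {C, D}
read b: {A, B, C}
read c: {A, B, C}
read a: {A, B}
read b: {A, B, C}
read b: {A, B, C}
read b: {A, B, C}
read c: {A, B, C}
read b: {A, B, C}
read a: {A, B}
read b: {A, B, C}
Final reachable set {A, B, C} has 3 states.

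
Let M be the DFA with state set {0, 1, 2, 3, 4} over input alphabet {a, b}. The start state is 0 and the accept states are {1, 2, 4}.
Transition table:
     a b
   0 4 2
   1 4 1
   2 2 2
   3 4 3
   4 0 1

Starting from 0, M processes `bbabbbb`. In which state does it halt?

2

0 --b--> 2
2 --b--> 2
2 --a--> 2
2 --b--> 2
2 --b--> 2
2 --b--> 2
2 --b--> 2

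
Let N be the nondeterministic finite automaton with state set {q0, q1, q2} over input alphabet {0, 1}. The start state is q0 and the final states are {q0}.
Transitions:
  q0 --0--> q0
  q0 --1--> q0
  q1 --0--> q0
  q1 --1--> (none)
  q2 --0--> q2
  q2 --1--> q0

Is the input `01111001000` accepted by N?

Start: {q0}
read 0: {q0}
read 1: {q0}
read 1: {q0}
read 1: {q0}
read 1: {q0}
read 0: {q0}
read 0: {q0}
read 1: {q0}
read 0: {q0}
read 0: {q0}
read 0: {q0}
Reachable ∩ accepting = {q0} — nonempty.

accepted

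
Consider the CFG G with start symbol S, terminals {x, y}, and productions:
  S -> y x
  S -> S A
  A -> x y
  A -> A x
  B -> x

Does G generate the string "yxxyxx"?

S ⇒ SA ⇒ yxA ⇒ yxAx ⇒ yxAxx ⇒ yxxyxx

yes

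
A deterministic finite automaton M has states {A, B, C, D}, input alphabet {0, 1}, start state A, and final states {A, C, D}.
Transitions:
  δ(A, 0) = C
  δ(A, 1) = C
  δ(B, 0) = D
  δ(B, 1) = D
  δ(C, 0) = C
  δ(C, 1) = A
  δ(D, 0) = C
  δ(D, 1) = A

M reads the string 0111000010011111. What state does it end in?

A --0--> C
C --1--> A
A --1--> C
C --1--> A
A --0--> C
C --0--> C
C --0--> C
C --0--> C
C --1--> A
A --0--> C
C --0--> C
C --1--> A
A --1--> C
C --1--> A
A --1--> C
C --1--> A

A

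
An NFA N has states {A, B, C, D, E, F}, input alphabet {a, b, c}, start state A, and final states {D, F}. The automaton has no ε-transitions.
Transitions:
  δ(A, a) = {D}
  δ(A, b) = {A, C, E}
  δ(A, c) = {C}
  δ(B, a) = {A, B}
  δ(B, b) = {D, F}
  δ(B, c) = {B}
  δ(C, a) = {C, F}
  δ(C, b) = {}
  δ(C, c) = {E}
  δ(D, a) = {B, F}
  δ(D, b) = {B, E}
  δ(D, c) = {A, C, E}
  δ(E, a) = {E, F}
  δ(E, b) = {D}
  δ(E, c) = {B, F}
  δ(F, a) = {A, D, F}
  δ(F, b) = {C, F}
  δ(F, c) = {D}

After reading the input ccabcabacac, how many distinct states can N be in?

6

Start: {A}
read c: {C}
read c: {E}
read a: {E, F}
read b: {C, D, F}
read c: {A, C, D, E}
read a: {B, C, D, E, F}
read b: {B, C, D, E, F}
read a: {A, B, C, D, E, F}
read c: {A, B, C, D, E, F}
read a: {A, B, C, D, E, F}
read c: {A, B, C, D, E, F}
Final reachable set {A, B, C, D, E, F} has 6 states.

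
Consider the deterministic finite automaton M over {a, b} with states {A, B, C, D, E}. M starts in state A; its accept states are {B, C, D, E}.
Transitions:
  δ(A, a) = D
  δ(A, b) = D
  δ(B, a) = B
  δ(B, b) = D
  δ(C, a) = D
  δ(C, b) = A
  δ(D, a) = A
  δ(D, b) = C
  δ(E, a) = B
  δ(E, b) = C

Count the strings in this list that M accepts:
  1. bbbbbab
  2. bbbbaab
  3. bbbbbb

bbbbbab: accepted
bbbbaab: accepted
bbbbbb: rejected

2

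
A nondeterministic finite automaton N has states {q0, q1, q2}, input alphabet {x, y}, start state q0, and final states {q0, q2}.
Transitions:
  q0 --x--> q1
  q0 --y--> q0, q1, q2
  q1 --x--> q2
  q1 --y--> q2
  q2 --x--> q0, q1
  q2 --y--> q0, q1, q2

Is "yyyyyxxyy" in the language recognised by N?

Start: {q0}
read y: {q0, q1, q2}
read y: {q0, q1, q2}
read y: {q0, q1, q2}
read y: {q0, q1, q2}
read y: {q0, q1, q2}
read x: {q0, q1, q2}
read x: {q0, q1, q2}
read y: {q0, q1, q2}
read y: {q0, q1, q2}
Reachable ∩ accepting = {q0, q2} — nonempty.

accepted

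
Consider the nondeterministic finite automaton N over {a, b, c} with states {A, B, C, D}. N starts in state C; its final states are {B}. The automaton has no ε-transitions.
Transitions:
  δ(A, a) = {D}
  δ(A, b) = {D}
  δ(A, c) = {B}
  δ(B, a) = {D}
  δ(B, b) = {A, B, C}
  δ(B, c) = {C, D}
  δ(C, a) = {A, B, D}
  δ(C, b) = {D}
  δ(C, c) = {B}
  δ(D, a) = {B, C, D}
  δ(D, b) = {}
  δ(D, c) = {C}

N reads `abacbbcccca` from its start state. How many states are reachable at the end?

4

Start: {C}
read a: {A, B, D}
read b: {A, B, C, D}
read a: {A, B, C, D}
read c: {B, C, D}
read b: {A, B, C, D}
read b: {A, B, C, D}
read c: {B, C, D}
read c: {B, C, D}
read c: {B, C, D}
read c: {B, C, D}
read a: {A, B, C, D}
Final reachable set {A, B, C, D} has 4 states.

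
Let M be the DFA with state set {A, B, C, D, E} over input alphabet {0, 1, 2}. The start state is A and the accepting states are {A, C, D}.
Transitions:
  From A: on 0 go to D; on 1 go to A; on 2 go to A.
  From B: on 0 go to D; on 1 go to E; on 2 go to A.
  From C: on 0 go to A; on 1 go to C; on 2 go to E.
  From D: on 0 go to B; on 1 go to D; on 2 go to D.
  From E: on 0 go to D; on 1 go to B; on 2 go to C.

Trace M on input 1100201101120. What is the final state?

A --1--> A
A --1--> A
A --0--> D
D --0--> B
B --2--> A
A --0--> D
D --1--> D
D --1--> D
D --0--> B
B --1--> E
E --1--> B
B --2--> A
A --0--> D

D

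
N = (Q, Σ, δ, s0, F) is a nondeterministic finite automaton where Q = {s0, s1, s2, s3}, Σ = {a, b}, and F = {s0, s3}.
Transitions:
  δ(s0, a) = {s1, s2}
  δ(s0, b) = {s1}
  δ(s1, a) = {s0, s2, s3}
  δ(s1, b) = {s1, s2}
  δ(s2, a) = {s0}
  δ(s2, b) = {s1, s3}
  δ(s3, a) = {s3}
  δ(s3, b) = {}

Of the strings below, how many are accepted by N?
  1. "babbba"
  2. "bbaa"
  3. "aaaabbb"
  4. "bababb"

"babbba": accepted
"bbaa": accepted
"aaaabbb": accepted
"bababb": rejected

3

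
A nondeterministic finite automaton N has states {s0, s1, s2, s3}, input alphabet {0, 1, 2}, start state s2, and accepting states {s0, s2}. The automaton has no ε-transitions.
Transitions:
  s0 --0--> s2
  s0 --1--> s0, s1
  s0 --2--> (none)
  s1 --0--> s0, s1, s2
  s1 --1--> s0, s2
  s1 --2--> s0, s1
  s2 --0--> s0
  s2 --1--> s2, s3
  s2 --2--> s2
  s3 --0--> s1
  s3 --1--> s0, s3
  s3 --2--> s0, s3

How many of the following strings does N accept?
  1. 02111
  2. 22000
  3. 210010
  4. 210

02111: rejected
22000: accepted
210010: accepted
210: accepted

3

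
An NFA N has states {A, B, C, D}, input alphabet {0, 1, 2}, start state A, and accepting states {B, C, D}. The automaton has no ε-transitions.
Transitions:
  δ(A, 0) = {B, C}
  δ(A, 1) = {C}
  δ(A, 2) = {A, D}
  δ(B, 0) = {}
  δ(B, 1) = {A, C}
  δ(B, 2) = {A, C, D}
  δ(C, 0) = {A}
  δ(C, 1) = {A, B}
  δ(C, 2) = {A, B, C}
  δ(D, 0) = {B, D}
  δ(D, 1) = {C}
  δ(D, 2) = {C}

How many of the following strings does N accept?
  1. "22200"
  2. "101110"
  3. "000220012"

"22200": accepted
"101110": accepted
"000220012": accepted

3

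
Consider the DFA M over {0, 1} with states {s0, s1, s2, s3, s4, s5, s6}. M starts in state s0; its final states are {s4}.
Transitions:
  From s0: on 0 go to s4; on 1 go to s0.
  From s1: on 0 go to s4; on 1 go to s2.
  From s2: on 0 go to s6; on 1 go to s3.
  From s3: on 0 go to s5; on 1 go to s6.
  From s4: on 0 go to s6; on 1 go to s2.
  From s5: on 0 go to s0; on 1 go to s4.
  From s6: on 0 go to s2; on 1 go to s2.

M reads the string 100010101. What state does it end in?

s0 --1--> s0
s0 --0--> s4
s4 --0--> s6
s6 --0--> s2
s2 --1--> s3
s3 --0--> s5
s5 --1--> s4
s4 --0--> s6
s6 --1--> s2

s2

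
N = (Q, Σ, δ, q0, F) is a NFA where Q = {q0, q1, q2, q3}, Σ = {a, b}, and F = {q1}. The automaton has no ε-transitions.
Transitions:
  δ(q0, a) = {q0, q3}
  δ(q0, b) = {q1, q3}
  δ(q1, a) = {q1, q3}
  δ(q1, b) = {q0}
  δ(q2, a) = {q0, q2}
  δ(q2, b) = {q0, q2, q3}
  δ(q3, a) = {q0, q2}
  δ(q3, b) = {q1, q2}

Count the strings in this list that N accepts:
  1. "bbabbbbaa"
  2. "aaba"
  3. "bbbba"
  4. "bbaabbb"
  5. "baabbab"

5

"bbabbbbaa": accepted
"aaba": accepted
"bbbba": accepted
"bbaabbb": accepted
"baabbab": accepted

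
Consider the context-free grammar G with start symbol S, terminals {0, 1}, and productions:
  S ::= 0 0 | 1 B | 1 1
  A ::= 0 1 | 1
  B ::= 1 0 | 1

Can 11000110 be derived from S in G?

no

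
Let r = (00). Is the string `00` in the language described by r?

yes

Split as 0·0: 0 matches 0 and 0 matches 0.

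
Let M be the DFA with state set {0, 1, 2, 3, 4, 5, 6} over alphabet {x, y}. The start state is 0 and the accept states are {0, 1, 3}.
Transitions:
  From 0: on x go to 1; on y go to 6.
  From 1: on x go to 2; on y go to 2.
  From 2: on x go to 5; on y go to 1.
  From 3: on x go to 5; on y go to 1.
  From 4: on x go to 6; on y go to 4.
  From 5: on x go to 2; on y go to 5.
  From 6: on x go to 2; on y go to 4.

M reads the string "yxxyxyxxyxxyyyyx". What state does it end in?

0 --y--> 6
6 --x--> 2
2 --x--> 5
5 --y--> 5
5 --x--> 2
2 --y--> 1
1 --x--> 2
2 --x--> 5
5 --y--> 5
5 --x--> 2
2 --x--> 5
5 --y--> 5
5 --y--> 5
5 --y--> 5
5 --y--> 5
5 --x--> 2

2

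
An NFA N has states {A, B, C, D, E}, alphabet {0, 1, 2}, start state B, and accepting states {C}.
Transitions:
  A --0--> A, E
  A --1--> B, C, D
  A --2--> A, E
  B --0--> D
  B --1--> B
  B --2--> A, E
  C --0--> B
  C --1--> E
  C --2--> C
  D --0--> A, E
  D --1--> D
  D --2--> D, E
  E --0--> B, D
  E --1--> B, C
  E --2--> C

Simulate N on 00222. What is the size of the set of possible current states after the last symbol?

3

Start: {B}
read 0: {D}
read 0: {A, E}
read 2: {A, C, E}
read 2: {A, C, E}
read 2: {A, C, E}
Final reachable set {A, C, E} has 3 states.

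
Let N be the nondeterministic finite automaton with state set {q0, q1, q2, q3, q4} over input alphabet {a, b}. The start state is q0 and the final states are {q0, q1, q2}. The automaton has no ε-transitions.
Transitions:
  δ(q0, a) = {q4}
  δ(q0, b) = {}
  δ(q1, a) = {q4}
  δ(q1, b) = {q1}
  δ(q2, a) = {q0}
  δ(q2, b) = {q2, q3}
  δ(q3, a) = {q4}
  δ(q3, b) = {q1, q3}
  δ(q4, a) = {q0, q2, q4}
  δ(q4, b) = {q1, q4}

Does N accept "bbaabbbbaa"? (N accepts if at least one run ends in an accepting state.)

Start: {q0}
read b: {}
The reachable set is empty and stays empty for the remaining 9 symbols.
Reachable ∩ accepting = {} — empty.

rejected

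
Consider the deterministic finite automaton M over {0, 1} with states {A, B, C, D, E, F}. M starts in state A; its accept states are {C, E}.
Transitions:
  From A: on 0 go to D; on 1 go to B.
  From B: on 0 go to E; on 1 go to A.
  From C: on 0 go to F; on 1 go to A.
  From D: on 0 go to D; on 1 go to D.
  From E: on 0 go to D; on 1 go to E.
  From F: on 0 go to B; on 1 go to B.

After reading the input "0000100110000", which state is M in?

D

A --0--> D
D --0--> D
D --0--> D
D --0--> D
D --1--> D
D --0--> D
D --0--> D
D --1--> D
D --1--> D
D --0--> D
D --0--> D
D --0--> D
D --0--> D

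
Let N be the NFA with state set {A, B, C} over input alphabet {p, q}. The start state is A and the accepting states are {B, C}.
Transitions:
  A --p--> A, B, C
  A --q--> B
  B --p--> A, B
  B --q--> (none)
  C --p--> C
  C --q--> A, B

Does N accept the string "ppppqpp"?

Start: {A}
read p: {A, B, C}
read p: {A, B, C}
read p: {A, B, C}
read p: {A, B, C}
read q: {A, B}
read p: {A, B, C}
read p: {A, B, C}
Reachable ∩ accepting = {B, C} — nonempty.

accepted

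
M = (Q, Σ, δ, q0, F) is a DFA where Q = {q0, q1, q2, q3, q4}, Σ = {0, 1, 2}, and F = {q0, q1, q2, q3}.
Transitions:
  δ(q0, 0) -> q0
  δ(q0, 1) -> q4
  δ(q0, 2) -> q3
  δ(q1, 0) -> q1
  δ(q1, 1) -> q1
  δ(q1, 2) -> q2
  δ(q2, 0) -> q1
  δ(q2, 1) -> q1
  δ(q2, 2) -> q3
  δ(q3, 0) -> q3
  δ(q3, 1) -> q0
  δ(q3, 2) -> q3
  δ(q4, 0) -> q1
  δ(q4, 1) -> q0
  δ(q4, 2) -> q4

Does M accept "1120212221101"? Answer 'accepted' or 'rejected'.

accepted

q0 --1--> q4
q4 --1--> q0
q0 --2--> q3
q3 --0--> q3
q3 --2--> q3
q3 --1--> q0
q0 --2--> q3
q3 --2--> q3
q3 --2--> q3
q3 --1--> q0
q0 --1--> q4
q4 --0--> q1
q1 --1--> q1
End in state q1, which is an accepting state.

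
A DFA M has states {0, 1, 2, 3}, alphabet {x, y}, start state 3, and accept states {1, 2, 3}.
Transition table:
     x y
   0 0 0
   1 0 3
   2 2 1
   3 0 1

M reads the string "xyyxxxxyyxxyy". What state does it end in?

3 --x--> 0
0 --y--> 0
0 --y--> 0
0 --x--> 0
0 --x--> 0
0 --x--> 0
0 --x--> 0
0 --y--> 0
0 --y--> 0
0 --x--> 0
0 --x--> 0
0 --y--> 0
0 --y--> 0

0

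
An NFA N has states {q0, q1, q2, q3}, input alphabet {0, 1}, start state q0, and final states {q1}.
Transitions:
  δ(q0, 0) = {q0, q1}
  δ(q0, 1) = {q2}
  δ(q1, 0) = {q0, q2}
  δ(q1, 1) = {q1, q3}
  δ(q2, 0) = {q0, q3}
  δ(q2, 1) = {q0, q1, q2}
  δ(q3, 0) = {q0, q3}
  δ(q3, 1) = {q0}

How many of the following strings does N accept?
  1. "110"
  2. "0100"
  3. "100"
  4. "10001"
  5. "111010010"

5

"110": accepted
"0100": accepted
"100": accepted
"10001": accepted
"111010010": accepted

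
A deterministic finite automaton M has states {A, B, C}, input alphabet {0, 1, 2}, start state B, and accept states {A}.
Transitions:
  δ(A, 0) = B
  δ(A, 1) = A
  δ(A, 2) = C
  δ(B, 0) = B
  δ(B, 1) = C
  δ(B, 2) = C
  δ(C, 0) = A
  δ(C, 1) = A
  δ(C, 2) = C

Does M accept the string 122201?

accepted

B --1--> C
C --2--> C
C --2--> C
C --2--> C
C --0--> A
A --1--> A
End in state A, which is an accepting state.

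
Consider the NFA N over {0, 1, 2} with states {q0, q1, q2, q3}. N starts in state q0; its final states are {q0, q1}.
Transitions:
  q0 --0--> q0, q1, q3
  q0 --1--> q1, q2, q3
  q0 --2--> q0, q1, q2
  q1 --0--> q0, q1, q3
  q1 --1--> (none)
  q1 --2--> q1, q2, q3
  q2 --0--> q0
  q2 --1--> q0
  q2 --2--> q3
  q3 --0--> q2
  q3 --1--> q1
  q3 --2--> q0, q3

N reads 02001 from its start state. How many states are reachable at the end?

Start: {q0}
read 0: {q0, q1, q3}
read 2: {q0, q1, q2, q3}
read 0: {q0, q1, q2, q3}
read 0: {q0, q1, q2, q3}
read 1: {q0, q1, q2, q3}
Final reachable set {q0, q1, q2, q3} has 4 states.

4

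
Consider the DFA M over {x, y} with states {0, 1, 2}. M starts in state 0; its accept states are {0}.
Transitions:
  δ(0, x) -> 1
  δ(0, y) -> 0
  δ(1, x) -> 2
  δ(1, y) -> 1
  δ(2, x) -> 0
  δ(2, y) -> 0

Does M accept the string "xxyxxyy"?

accepted

0 --x--> 1
1 --x--> 2
2 --y--> 0
0 --x--> 1
1 --x--> 2
2 --y--> 0
0 --y--> 0
End in state 0, which is an accepting state.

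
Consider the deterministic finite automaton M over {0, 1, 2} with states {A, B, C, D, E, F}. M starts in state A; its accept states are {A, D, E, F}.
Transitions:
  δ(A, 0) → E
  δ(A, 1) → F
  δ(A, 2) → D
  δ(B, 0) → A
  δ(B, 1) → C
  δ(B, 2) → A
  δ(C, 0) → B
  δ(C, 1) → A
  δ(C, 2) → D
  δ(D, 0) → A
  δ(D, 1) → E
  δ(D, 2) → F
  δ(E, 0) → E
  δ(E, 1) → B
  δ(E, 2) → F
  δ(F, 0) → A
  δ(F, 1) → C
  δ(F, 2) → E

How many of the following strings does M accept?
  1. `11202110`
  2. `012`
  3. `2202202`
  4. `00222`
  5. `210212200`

`11202110`: accepted
`012`: accepted
`2202202`: accepted
`00222`: accepted
`210212200`: accepted

5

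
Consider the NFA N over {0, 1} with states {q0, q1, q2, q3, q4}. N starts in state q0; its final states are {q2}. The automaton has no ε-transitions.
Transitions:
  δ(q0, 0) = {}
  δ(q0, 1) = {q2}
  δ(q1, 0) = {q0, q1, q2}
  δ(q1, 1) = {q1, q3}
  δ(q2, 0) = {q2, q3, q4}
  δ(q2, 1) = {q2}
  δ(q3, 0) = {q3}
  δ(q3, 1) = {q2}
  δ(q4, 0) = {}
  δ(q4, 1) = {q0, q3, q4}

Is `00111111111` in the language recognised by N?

rejected

Start: {q0}
read 0: {}
The reachable set is empty and stays empty for the remaining 10 symbols.
Reachable ∩ accepting = {} — empty.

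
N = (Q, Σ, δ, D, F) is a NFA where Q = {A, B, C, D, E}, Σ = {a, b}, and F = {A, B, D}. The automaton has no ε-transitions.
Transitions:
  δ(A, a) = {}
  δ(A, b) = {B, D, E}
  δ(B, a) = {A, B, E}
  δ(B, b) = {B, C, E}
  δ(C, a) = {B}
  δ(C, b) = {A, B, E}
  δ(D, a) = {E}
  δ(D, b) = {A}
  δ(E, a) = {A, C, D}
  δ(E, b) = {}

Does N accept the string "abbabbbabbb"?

rejected

Start: {D}
read a: {E}
read b: {}
The reachable set is empty and stays empty for the remaining 9 symbols.
Reachable ∩ accepting = {} — empty.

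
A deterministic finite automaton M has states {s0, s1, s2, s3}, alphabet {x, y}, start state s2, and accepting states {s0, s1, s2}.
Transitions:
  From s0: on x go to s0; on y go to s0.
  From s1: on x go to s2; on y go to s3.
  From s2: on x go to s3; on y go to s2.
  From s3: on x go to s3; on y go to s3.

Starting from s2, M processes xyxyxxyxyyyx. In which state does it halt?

s2 --x--> s3
s3 --y--> s3
s3 --x--> s3
s3 --y--> s3
s3 --x--> s3
s3 --x--> s3
s3 --y--> s3
s3 --x--> s3
s3 --y--> s3
s3 --y--> s3
s3 --y--> s3
s3 --x--> s3

s3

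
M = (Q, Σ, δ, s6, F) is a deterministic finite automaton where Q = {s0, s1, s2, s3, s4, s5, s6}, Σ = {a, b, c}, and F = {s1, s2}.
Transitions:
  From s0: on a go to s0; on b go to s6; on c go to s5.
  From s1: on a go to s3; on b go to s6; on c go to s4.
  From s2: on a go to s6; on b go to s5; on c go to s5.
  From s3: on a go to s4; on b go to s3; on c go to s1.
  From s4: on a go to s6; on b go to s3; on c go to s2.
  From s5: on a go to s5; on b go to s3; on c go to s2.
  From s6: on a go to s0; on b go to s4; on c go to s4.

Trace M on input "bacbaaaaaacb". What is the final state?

s6 --b--> s4
s4 --a--> s6
s6 --c--> s4
s4 --b--> s3
s3 --a--> s4
s4 --a--> s6
s6 --a--> s0
s0 --a--> s0
s0 --a--> s0
s0 --a--> s0
s0 --c--> s5
s5 --b--> s3

s3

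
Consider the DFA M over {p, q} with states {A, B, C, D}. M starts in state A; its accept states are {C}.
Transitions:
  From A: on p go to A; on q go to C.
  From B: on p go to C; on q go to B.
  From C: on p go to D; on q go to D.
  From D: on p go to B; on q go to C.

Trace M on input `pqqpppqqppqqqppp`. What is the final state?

D

A --p--> A
A --q--> C
C --q--> D
D --p--> B
B --p--> C
C --p--> D
D --q--> C
C --q--> D
D --p--> B
B --p--> C
C --q--> D
D --q--> C
C --q--> D
D --p--> B
B --p--> C
C --p--> D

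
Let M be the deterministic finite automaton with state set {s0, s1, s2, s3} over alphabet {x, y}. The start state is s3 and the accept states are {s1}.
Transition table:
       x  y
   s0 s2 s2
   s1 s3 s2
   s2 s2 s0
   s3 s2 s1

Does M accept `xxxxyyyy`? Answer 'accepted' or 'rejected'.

s3 --x--> s2
s2 --x--> s2
s2 --x--> s2
s2 --x--> s2
s2 --y--> s0
s0 --y--> s2
s2 --y--> s0
s0 --y--> s2
End in state s2, which is not an accepting state.

rejected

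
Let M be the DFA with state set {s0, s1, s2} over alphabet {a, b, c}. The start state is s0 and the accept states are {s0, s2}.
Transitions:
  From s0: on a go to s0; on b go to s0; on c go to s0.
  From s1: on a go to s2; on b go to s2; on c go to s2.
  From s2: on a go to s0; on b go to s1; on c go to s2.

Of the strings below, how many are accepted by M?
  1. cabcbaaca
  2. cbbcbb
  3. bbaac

3

cabcbaaca: accepted
cbbcbb: accepted
bbaac: accepted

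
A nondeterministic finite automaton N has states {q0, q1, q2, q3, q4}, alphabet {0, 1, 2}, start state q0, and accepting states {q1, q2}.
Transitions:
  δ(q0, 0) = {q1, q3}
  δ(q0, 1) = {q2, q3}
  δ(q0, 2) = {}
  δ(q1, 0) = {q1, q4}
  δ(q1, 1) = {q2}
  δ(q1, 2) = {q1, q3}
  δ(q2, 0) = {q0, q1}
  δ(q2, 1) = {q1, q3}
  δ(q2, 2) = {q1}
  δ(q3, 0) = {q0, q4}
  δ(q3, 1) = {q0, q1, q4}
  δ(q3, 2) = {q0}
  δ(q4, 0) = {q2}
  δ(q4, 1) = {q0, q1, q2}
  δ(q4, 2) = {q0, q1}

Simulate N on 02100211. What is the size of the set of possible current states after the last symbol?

Start: {q0}
read 0: {q1, q3}
read 2: {q0, q1, q3}
read 1: {q0, q1, q2, q3, q4}
read 0: {q0, q1, q2, q3, q4}
read 0: {q0, q1, q2, q3, q4}
read 2: {q0, q1, q3}
read 1: {q0, q1, q2, q3, q4}
read 1: {q0, q1, q2, q3, q4}
Final reachable set {q0, q1, q2, q3, q4} has 5 states.

5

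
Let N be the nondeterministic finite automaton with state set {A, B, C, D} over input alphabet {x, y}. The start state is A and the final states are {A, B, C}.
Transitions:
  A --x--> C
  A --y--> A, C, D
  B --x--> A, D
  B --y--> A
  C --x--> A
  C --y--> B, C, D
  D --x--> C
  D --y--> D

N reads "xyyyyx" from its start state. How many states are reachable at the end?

Start: {A}
read x: {C}
read y: {B, C, D}
read y: {A, B, C, D}
read y: {A, B, C, D}
read y: {A, B, C, D}
read x: {A, C, D}
Final reachable set {A, C, D} has 3 states.

3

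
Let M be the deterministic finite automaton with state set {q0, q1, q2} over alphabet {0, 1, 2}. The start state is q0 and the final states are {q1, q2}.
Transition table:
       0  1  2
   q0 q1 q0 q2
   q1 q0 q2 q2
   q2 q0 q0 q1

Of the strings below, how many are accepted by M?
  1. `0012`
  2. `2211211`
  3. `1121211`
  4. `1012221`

2

`0012`: accepted
`2211211`: rejected
`1121211`: rejected
`1012221`: accepted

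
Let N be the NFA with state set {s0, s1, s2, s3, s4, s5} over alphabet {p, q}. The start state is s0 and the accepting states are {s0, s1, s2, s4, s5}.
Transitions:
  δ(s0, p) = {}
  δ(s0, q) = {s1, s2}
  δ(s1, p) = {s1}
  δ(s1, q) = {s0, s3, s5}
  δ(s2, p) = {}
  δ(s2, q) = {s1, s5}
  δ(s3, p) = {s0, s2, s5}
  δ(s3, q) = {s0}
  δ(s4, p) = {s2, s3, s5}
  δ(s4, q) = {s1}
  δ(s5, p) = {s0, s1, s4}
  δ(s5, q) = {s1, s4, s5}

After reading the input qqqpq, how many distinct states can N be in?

6

Start: {s0}
read q: {s1, s2}
read q: {s0, s1, s3, s5}
read q: {s0, s1, s2, s3, s4, s5}
read p: {s0, s1, s2, s3, s4, s5}
read q: {s0, s1, s2, s3, s4, s5}
Final reachable set {s0, s1, s2, s3, s4, s5} has 6 states.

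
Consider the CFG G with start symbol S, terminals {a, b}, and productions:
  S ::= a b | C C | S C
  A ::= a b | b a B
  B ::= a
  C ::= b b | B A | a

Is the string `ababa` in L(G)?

no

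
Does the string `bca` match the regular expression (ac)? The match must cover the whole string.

No split of bca into u·v has a matching u and c matching v.

no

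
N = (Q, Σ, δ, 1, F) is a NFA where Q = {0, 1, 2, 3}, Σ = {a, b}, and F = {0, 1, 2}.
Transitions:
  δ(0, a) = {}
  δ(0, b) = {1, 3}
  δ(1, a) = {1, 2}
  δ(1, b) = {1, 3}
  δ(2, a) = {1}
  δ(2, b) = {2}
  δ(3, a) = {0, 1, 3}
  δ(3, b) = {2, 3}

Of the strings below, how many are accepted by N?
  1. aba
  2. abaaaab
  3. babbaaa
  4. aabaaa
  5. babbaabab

aba: accepted
abaaaab: accepted
babbaaa: accepted
aabaaa: accepted
babbaabab: accepted

5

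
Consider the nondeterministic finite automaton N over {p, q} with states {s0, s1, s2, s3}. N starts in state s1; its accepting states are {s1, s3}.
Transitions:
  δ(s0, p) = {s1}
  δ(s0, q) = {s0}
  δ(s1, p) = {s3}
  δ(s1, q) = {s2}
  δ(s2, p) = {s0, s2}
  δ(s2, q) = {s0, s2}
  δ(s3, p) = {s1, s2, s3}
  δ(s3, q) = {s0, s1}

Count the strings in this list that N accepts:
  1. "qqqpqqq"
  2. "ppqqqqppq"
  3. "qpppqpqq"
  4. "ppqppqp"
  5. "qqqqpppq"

"qqqpqqq": rejected
"ppqqqqppq": accepted
"qpppqpqq": rejected
"ppqppqp": accepted
"qqqqpppq": accepted

3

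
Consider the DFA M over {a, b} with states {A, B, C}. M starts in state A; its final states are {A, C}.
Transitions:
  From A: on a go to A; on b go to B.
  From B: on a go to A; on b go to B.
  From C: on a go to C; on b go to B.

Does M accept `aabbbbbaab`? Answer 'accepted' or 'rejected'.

A --a--> A
A --a--> A
A --b--> B
B --b--> B
B --b--> B
B --b--> B
B --b--> B
B --a--> A
A --a--> A
A --b--> B
End in state B, which is not an accepting state.

rejected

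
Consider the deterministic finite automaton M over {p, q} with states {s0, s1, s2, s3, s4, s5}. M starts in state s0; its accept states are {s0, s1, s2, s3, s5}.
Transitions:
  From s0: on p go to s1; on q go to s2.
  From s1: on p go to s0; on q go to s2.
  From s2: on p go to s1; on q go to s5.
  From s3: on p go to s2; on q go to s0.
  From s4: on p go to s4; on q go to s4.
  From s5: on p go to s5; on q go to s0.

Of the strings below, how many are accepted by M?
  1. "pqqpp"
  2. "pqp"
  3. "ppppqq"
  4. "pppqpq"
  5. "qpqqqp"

"pqqpp": accepted
"pqp": accepted
"ppppqq": accepted
"pppqpq": accepted
"qpqqqp": accepted

5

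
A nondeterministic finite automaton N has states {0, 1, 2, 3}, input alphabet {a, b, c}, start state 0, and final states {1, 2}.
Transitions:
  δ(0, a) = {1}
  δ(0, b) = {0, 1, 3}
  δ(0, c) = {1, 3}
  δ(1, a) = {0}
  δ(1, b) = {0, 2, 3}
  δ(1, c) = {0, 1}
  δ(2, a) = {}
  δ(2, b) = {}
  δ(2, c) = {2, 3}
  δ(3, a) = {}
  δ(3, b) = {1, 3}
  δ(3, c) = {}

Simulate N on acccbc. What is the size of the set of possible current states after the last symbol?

4

Start: {0}
read a: {1}
read c: {0, 1}
read c: {0, 1, 3}
read c: {0, 1, 3}
read b: {0, 1, 2, 3}
read c: {0, 1, 2, 3}
Final reachable set {0, 1, 2, 3} has 4 states.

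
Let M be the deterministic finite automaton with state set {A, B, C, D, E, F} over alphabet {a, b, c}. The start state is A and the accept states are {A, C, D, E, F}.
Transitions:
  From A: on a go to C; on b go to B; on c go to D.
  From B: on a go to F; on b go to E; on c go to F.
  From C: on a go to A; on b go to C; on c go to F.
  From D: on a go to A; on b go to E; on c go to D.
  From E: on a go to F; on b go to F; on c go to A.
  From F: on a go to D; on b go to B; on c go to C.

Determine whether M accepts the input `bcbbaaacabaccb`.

A --b--> B
B --c--> F
F --b--> B
B --b--> E
E --a--> F
F --a--> D
D --a--> A
A --c--> D
D --a--> A
A --b--> B
B --a--> F
F --c--> C
C --c--> F
F --b--> B
End in state B, which is not an accepting state.

rejected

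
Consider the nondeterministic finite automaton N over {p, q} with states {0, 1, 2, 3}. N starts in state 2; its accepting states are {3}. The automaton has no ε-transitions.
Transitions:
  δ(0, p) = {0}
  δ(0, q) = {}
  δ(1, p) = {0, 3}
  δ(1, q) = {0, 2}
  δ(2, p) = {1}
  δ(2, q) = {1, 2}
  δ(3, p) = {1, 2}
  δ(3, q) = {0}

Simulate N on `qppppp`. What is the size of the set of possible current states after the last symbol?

Start: {2}
read q: {1, 2}
read p: {0, 1, 3}
read p: {0, 1, 2, 3}
read p: {0, 1, 2, 3}
read p: {0, 1, 2, 3}
read p: {0, 1, 2, 3}
Final reachable set {0, 1, 2, 3} has 4 states.

4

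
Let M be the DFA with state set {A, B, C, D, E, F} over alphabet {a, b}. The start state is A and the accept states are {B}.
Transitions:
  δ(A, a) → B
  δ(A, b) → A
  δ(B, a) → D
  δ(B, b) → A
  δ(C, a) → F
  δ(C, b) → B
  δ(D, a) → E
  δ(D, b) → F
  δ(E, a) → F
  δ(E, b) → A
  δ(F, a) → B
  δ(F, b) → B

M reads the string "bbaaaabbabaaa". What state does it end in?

E

A --b--> A
A --b--> A
A --a--> B
B --a--> D
D --a--> E
E --a--> F
F --b--> B
B --b--> A
A --a--> B
B --b--> A
A --a--> B
B --a--> D
D --a--> E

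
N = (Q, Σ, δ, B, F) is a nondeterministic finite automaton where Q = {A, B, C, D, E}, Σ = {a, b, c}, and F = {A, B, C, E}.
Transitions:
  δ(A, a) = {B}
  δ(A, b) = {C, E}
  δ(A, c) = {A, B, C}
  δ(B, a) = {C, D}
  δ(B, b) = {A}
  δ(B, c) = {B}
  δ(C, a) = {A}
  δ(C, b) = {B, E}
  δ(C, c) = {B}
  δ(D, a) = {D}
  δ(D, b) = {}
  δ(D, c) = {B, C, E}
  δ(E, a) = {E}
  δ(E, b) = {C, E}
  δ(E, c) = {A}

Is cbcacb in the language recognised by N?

Start: {B}
read c: {B}
read b: {A}
read c: {A, B, C}
read a: {A, B, C, D}
read c: {A, B, C, E}
read b: {A, B, C, E}
Reachable ∩ accepting = {A, B, C, E} — nonempty.

accepted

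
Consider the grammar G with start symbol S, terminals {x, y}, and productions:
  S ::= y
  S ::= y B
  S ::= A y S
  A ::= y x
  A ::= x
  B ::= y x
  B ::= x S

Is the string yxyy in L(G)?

S ⇒ AyS ⇒ yxyS ⇒ yxyy

yes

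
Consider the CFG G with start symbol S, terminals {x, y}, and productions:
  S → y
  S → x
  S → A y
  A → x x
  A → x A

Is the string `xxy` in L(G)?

yes

S ⇒ Ay ⇒ xxy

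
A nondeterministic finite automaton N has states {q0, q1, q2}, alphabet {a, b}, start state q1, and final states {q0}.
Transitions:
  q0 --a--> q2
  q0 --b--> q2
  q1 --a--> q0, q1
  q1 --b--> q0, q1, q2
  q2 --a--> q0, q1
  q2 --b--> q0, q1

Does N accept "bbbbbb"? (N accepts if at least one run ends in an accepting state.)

Start: {q1}
read b: {q0, q1, q2}
read b: {q0, q1, q2}
read b: {q0, q1, q2}
read b: {q0, q1, q2}
read b: {q0, q1, q2}
read b: {q0, q1, q2}
Reachable ∩ accepting = {q0} — nonempty.

accepted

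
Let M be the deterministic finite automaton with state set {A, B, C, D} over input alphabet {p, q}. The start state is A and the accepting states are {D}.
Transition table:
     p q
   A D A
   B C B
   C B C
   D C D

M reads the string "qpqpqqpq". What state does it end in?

B

A --q--> A
A --p--> D
D --q--> D
D --p--> C
C --q--> C
C --q--> C
C --p--> B
B --q--> B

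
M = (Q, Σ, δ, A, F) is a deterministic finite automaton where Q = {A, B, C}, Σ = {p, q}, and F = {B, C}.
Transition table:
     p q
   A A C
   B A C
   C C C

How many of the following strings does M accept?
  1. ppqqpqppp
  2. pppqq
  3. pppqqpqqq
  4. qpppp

4

ppqqpqppp: accepted
pppqq: accepted
pppqqpqqq: accepted
qpppp: accepted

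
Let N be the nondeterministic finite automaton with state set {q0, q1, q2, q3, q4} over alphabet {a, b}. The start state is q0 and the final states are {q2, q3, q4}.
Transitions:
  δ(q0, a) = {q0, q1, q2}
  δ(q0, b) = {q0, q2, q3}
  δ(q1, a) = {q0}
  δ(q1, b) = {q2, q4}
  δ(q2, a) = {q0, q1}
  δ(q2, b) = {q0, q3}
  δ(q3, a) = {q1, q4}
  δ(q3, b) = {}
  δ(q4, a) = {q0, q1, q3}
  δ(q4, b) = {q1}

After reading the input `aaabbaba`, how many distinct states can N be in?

5

Start: {q0}
read a: {q0, q1, q2}
read a: {q0, q1, q2}
read a: {q0, q1, q2}
read b: {q0, q2, q3, q4}
read b: {q0, q1, q2, q3}
read a: {q0, q1, q2, q4}
read b: {q0, q1, q2, q3, q4}
read a: {q0, q1, q2, q3, q4}
Final reachable set {q0, q1, q2, q3, q4} has 5 states.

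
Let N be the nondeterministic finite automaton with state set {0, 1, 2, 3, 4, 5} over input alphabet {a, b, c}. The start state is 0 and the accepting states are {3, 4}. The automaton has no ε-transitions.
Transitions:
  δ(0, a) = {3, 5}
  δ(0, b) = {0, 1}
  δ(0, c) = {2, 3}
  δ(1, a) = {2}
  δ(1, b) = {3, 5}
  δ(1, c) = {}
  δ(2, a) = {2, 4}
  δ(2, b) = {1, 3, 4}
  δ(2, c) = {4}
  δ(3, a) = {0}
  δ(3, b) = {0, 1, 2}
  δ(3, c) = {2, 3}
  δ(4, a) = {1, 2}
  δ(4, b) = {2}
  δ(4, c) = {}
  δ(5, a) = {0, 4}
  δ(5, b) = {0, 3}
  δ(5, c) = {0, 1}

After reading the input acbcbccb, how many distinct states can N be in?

5

Start: {0}
read a: {3, 5}
read c: {0, 1, 2, 3}
read b: {0, 1, 2, 3, 4, 5}
read c: {0, 1, 2, 3, 4}
read b: {0, 1, 2, 3, 4, 5}
read c: {0, 1, 2, 3, 4}
read c: {2, 3, 4}
read b: {0, 1, 2, 3, 4}
Final reachable set {0, 1, 2, 3, 4} has 5 states.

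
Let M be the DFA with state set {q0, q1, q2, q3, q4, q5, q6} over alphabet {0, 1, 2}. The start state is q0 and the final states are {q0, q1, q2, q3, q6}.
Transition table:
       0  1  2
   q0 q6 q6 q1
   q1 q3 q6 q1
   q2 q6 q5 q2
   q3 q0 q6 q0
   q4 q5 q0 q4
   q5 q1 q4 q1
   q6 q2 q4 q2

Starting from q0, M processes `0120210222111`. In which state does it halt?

q0

q0 --0--> q6
q6 --1--> q4
q4 --2--> q4
q4 --0--> q5
q5 --2--> q1
q1 --1--> q6
q6 --0--> q2
q2 --2--> q2
q2 --2--> q2
q2 --2--> q2
q2 --1--> q5
q5 --1--> q4
q4 --1--> q0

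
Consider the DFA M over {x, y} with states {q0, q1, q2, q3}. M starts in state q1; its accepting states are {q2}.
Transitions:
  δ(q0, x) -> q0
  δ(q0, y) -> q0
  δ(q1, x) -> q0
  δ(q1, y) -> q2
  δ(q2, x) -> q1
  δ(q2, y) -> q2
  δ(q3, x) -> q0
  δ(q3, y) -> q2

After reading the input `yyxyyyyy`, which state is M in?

q1 --y--> q2
q2 --y--> q2
q2 --x--> q1
q1 --y--> q2
q2 --y--> q2
q2 --y--> q2
q2 --y--> q2
q2 --y--> q2

q2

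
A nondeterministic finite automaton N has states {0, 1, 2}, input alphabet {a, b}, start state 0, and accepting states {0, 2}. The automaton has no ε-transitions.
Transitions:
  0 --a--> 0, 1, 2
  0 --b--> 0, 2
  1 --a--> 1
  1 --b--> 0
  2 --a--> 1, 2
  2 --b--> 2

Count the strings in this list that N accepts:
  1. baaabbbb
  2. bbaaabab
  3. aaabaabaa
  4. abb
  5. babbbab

baaabbbb: accepted
bbaaabab: accepted
aaabaabaa: accepted
abb: accepted
babbbab: accepted

5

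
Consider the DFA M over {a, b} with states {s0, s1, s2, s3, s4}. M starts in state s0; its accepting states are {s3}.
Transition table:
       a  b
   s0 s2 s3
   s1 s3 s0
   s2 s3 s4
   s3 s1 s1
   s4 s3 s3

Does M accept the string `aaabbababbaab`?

rejected

s0 --a--> s2
s2 --a--> s3
s3 --a--> s1
s1 --b--> s0
s0 --b--> s3
s3 --a--> s1
s1 --b--> s0
s0 --a--> s2
s2 --b--> s4
s4 --b--> s3
s3 --a--> s1
s1 --a--> s3
s3 --b--> s1
End in state s1, which is not an accepting state.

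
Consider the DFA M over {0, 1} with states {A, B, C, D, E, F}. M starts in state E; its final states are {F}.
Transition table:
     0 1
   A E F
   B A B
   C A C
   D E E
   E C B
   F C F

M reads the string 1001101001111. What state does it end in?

E --1--> B
B --0--> A
A --0--> E
E --1--> B
B --1--> B
B --0--> A
A --1--> F
F --0--> C
C --0--> A
A --1--> F
F --1--> F
F --1--> F
F --1--> F

F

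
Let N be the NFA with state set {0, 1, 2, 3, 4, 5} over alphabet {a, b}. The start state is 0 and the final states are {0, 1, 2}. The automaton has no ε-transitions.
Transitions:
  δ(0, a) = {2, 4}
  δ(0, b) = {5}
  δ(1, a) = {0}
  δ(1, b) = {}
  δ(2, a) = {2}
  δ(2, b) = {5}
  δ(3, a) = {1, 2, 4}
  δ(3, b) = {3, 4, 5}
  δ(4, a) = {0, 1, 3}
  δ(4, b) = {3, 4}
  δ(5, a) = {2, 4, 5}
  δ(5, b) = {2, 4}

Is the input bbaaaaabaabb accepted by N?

accepted

Start: {0}
read b: {5}
read b: {2, 4}
read a: {0, 1, 2, 3}
read a: {0, 1, 2, 4}
read a: {0, 1, 2, 3, 4}
read a: {0, 1, 2, 3, 4}
read a: {0, 1, 2, 3, 4}
read b: {3, 4, 5}
read a: {0, 1, 2, 3, 4, 5}
read a: {0, 1, 2, 3, 4, 5}
read b: {2, 3, 4, 5}
read b: {2, 3, 4, 5}
Reachable ∩ accepting = {2} — nonempty.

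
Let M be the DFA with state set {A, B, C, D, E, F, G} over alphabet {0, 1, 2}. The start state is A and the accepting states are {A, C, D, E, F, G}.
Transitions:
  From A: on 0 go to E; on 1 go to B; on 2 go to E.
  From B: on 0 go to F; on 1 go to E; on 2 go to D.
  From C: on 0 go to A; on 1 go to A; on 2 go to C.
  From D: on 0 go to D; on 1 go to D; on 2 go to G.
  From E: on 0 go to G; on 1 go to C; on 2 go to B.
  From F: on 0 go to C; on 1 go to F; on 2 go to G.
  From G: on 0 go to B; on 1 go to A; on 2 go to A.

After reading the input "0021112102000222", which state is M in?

D

A --0--> E
E --0--> G
G --2--> A
A --1--> B
B --1--> E
E --1--> C
C --2--> C
C --1--> A
A --0--> E
E --2--> B
B --0--> F
F --0--> C
C --0--> A
A --2--> E
E --2--> B
B --2--> D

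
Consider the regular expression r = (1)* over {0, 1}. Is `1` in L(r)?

Split into 1 piece 1; each matches 1.

yes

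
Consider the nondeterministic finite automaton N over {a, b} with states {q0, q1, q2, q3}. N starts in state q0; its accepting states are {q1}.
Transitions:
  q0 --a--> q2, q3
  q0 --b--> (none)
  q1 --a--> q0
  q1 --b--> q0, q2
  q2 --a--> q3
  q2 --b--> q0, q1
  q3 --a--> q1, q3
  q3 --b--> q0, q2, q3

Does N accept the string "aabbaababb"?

Start: {q0}
read a: {q2, q3}
read a: {q1, q3}
read b: {q0, q2, q3}
read b: {q0, q1, q2, q3}
read a: {q0, q1, q2, q3}
read a: {q0, q1, q2, q3}
read b: {q0, q1, q2, q3}
read a: {q0, q1, q2, q3}
read b: {q0, q1, q2, q3}
read b: {q0, q1, q2, q3}
Reachable ∩ accepting = {q1} — nonempty.

accepted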